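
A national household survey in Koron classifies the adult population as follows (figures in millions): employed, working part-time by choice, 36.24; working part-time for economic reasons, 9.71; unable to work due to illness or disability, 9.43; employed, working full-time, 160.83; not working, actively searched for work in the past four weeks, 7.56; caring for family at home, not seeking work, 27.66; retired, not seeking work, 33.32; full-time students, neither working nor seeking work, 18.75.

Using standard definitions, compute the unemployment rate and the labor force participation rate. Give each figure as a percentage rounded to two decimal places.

Employed = 36.24 + 9.71 + 160.83 = 206.78 million (anyone who worked, including part-time for economic reasons, counts as employed).
Unemployed = 7.56 million.
Labor force = 206.78 + 7.56 = 214.34 million.
Not in labor force = 9.43 + 27.66 + 33.32 + 18.75 = 89.16 million (those not working and not actively searching are outside the labor force).
Civilian working-age population = 214.34 + 89.16 = 303.50 million.
Unemployment rate = 7.56 / 214.34 = 3.53%.
Labor force participation rate = 214.34 / 303.50 = 70.62%.

Unemployment rate ≈ 3.53%; labor force participation rate ≈ 70.62%.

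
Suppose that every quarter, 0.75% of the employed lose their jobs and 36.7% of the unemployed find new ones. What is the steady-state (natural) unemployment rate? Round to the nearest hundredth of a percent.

Steady-state unemployment rate ≈ 2.00%.

At steady state the flows balance: s·E = f·U, so U/(E+U) = s/(s+f).
u* = 0.75 / (0.75 + 36.7) = 0.75 / 37.45 = 2.00%.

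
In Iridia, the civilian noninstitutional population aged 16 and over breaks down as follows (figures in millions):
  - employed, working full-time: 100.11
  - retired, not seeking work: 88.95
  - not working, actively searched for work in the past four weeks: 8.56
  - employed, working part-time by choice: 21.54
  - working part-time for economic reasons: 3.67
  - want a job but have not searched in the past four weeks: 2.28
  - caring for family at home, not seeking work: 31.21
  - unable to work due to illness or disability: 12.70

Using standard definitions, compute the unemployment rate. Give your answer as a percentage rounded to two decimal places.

Employed = 100.11 + 21.54 + 3.67 = 125.32 million (anyone who worked, including part-time for economic reasons, counts as employed).
Unemployed = 8.56 million.
Labor force = 125.32 + 8.56 = 133.88 million.
Unemployment rate = 8.56 / 133.88 = 6.39%.

Unemployment rate ≈ 6.39%.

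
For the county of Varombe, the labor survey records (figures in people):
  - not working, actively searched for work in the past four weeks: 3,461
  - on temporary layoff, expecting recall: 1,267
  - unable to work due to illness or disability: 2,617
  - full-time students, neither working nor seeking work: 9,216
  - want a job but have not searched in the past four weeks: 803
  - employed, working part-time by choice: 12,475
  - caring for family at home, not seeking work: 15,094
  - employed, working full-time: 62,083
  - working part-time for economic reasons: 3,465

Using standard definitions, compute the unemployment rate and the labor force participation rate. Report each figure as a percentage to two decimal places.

Unemployment rate ≈ 5.71%; labor force participation rate ≈ 74.90%.

Employed = 12,475 + 62,083 + 3,465 = 78,023 (anyone who worked, including part-time for economic reasons, counts as employed).
Unemployed = 3,461 + 1,267 = 4,728 (jobless and actively searching, or on temporary layoff).
Labor force = 78,023 + 4,728 = 82,751.
Not in labor force = 2,617 + 9,216 + 803 + 15,094 = 27,730 (those not working and not actively searching are outside the labor force — including those who want a job but have given up searching).
Civilian working-age population = 82,751 + 27,730 = 110,481.
Unemployment rate = 4,728 / 82,751 = 5.71%.
Labor force participation rate = 82,751 / 110,481 = 74.90%.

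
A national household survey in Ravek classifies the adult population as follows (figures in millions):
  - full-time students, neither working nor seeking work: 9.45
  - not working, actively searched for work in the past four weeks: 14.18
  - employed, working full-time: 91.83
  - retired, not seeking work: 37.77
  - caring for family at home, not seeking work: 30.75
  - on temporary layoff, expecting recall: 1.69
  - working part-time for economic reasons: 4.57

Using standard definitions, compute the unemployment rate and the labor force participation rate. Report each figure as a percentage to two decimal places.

Unemployment rate ≈ 14.14%; labor force participation rate ≈ 59.01%.

Employed = 91.83 + 4.57 = 96.40 million (anyone who worked, including part-time for economic reasons, counts as employed).
Unemployed = 14.18 + 1.69 = 15.87 million (jobless and actively searching, or on temporary layoff).
Labor force = 96.40 + 15.87 = 112.27 million.
Not in labor force = 9.45 + 37.77 + 30.75 = 77.97 million (those not working and not actively searching are outside the labor force).
Civilian working-age population = 112.27 + 77.97 = 190.24 million.
Unemployment rate = 15.87 / 112.27 = 14.14%.
Labor force participation rate = 112.27 / 190.24 = 59.01%.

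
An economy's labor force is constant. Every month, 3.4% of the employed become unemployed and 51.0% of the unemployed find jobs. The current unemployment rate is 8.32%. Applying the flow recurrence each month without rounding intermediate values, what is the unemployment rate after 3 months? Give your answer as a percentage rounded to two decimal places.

Unemployment rate after three months ≈ 6.45%.

With a fixed labor force, u_{t+1} = u_t + s·(1−u_t) − f·u_t = u_t·(1−s−f) + s.
Here 1−s−f = 0.456 and s = 0.034.
u_1 = 0.083200 × 0.456 + 0.034 = 0.071939.
u_2 = 0.071939 × 0.456 + 0.034 = 0.066804.
u_3 = 0.066804 × 0.456 + 0.034 = 0.064463.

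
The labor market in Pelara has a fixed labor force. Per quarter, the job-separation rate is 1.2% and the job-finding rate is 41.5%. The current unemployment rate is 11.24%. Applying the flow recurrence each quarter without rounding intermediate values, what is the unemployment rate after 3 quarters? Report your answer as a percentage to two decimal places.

Unemployment rate after three quarters ≈ 4.40%.

With a fixed labor force, u_{t+1} = u_t + s·(1−u_t) − f·u_t = u_t·(1−s−f) + s.
Here 1−s−f = 0.573 and s = 0.012.
u_1 = 0.112400 × 0.573 + 0.012 = 0.076405.
u_2 = 0.076405 × 0.573 + 0.012 = 0.055780.
u_3 = 0.055780 × 0.573 + 0.012 = 0.043962.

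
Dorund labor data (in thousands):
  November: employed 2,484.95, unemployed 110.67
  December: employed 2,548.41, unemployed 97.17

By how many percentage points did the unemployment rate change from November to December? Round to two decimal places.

November: labor force = 2,484.95 + 110.67 = 2,595.62; u = 110.67/2,595.62 = 4.26%.
December: labor force = 2,548.41 + 97.17 = 2,645.58; u = 97.17/2,645.58 = 3.67%.
Change = 3.67% − 4.26% = −0.59 pp.

The unemployment rate changed by −0.59 percentage points.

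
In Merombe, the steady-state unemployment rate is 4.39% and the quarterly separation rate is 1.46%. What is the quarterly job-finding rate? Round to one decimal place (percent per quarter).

Job-finding rate ≈ 31.8% per quarter.

From u* = s/(s+f): f = s·(1−u)/u.
f = 1.46 × (1 − 0.0439) / 0.0439 = 1.3959 / 0.0439 ≈ 31.8% per quarter.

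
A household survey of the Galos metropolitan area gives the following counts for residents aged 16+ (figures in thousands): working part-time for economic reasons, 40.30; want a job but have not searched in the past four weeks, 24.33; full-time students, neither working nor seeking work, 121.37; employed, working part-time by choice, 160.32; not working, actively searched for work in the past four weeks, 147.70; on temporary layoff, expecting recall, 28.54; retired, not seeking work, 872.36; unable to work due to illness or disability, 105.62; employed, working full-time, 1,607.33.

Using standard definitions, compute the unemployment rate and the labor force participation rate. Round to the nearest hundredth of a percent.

Unemployment rate ≈ 8.88%; labor force participation rate ≈ 63.84%.

Employed = 40.30 + 160.32 + 1,607.33 = 1,807.95 thousand (anyone who worked, including part-time for economic reasons, counts as employed).
Unemployed = 147.70 + 28.54 = 176.24 thousand (jobless and actively searching, or on temporary layoff).
Labor force = 1,807.95 + 176.24 = 1,984.19 thousand.
Not in labor force = 24.33 + 121.37 + 872.36 + 105.62 = 1,123.68 thousand (those not working and not actively searching are outside the labor force — including those who want a job but have given up searching).
Civilian working-age population = 1,984.19 + 1,123.68 = 3,107.87 thousand.
Unemployment rate = 176.24 / 1,984.19 = 8.88%.
Labor force participation rate = 1,984.19 / 3,107.87 = 63.84%.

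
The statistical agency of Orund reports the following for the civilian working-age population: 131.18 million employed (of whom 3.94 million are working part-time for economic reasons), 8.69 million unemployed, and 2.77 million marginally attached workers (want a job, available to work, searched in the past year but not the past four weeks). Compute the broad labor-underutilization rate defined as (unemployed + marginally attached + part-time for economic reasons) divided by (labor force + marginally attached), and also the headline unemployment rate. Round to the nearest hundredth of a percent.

Broad underutilization rate ≈ 10.80%; headline unemployment rate ≈ 6.21%.

Labor force = 131.18 + 8.69 = 139.87 million.
Numerator = 8.69 + 2.77 + 3.94 = 15.40 million.
Denominator = 139.87 + 2.77 = 142.64 million.
Broad rate = 15.40 / 142.64 = 10.80%.
Headline unemployment rate = 8.69 / 139.87 = 6.21%.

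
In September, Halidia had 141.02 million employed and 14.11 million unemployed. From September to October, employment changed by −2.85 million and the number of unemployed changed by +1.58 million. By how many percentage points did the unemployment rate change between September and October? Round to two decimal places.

September: labor force = 141.02 + 14.11 = 155.13; u = 14.11/155.13 = 9.10%.
October: labor force = 138.17 + 15.69 = 153.86; u = 15.69/153.86 = 10.20%.
Change = 10.20% − 9.10% = +1.10 pp.

The unemployment rate changed by +1.10 percentage points.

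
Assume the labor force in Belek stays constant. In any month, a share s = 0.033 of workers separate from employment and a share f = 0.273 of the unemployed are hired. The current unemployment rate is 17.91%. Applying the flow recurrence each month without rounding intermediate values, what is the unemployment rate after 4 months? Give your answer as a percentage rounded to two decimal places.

Unemployment rate after four months ≈ 12.44%.

With a fixed labor force, u_{t+1} = u_t + s·(1−u_t) − f·u_t = u_t·(1−s−f) + s.
Here 1−s−f = 0.694 and s = 0.033.
u_1 = 0.179100 × 0.694 + 0.033 = 0.157295.
u_2 = 0.157295 × 0.694 + 0.033 = 0.142163.
u_3 = 0.142163 × 0.694 + 0.033 = 0.131661.
u_4 = 0.131661 × 0.694 + 0.033 = 0.124373.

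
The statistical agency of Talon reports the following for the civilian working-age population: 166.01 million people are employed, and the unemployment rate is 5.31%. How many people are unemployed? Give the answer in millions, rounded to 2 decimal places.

About 9.31 million are unemployed.

Let U be the number unemployed. The labor force is E + U, and U/(E+U) = 0.0531.
So U = 0.0531 × 166.01 / (1 − 0.0531) = 8.8151 / 0.9469 ≈ 9.31 million.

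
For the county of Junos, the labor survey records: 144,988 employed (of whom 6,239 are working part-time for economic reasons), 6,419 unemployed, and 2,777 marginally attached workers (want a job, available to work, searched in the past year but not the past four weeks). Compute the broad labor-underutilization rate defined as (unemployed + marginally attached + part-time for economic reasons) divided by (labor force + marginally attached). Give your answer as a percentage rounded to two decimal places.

Broad underutilization rate ≈ 10.01%.

Labor force = 144,988 + 6,419 = 151,407.
Numerator = 6,419 + 2,777 + 6,239 = 15,435.
Denominator = 151,407 + 2,777 = 154,184.
Broad rate = 15,435 / 154,184 = 10.01%.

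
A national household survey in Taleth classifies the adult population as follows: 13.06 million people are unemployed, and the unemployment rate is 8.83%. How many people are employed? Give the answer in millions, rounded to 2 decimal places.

Labor force = U / u = 13.06 / 0.0883 ≈ 147.90 million.
Employed = labor force − unemployed = 147.90 − 13.06 = 134.84 million.

About 134.84 million are employed.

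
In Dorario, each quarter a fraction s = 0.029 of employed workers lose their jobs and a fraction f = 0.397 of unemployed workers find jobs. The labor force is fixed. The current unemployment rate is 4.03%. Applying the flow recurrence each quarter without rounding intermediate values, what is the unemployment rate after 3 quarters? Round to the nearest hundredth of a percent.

Unemployment rate after three quarters ≈ 6.28%.

With a fixed labor force, u_{t+1} = u_t + s·(1−u_t) − f·u_t = u_t·(1−s−f) + s.
Here 1−s−f = 0.574 and s = 0.029.
u_1 = 0.040300 × 0.574 + 0.029 = 0.052132.
u_2 = 0.052132 × 0.574 + 0.029 = 0.058924.
u_3 = 0.058924 × 0.574 + 0.029 = 0.062822.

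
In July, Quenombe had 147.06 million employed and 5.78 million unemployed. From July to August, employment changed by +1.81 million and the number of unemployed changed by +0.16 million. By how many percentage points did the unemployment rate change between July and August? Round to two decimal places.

July: labor force = 147.06 + 5.78 = 152.84; u = 5.78/152.84 = 3.78%.
August: labor force = 148.87 + 5.94 = 154.81; u = 5.94/154.81 = 3.84%.
Change = 3.84% − 3.78% = +0.06 pp.

The unemployment rate changed by +0.06 percentage points.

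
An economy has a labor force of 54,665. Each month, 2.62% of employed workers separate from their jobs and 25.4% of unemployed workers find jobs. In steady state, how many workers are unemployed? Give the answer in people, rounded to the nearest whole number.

Steady-state unemployment rate u* = s/(s+f) = 2.62/(2.62+25.4) = 0.093505.
Unemployed = u* × labor force = 0.093505 × 54,665 ≈ 5,111.

About 5,111 are unemployed in steady state.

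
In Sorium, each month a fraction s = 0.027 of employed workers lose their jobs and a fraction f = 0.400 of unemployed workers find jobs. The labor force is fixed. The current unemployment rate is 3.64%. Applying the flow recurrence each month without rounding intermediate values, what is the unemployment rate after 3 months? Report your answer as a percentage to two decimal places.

With a fixed labor force, u_{t+1} = u_t + s·(1−u_t) − f·u_t = u_t·(1−s−f) + s.
Here 1−s−f = 0.573 and s = 0.027.
u_1 = 0.036400 × 0.573 + 0.027 = 0.047857.
u_2 = 0.047857 × 0.573 + 0.027 = 0.054422.
u_3 = 0.054422 × 0.573 + 0.027 = 0.058184.

Unemployment rate after three months ≈ 5.82%.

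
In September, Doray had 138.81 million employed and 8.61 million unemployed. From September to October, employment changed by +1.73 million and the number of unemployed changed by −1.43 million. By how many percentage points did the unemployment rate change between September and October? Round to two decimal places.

September: labor force = 138.81 + 8.61 = 147.42; u = 8.61/147.42 = 5.84%.
October: labor force = 140.54 + 7.18 = 147.72; u = 7.18/147.72 = 4.86%.
Change = 4.86% − 5.84% = −0.98 pp.

The unemployment rate changed by −0.98 percentage points.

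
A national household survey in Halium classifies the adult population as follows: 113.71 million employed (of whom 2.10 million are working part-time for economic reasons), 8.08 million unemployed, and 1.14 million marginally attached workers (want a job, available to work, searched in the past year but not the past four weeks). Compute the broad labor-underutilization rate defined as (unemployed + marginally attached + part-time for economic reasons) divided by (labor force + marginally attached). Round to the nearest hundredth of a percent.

Broad underutilization rate ≈ 9.21%.

Labor force = 113.71 + 8.08 = 121.79 million.
Numerator = 8.08 + 1.14 + 2.10 = 11.32 million.
Denominator = 121.79 + 1.14 = 122.93 million.
Broad rate = 11.32 / 122.93 = 9.21%.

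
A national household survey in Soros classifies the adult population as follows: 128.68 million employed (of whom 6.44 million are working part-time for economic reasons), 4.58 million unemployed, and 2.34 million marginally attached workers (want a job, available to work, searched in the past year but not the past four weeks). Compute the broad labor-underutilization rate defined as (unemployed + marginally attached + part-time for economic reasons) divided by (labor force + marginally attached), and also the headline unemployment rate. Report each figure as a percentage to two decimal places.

Broad underutilization rate ≈ 9.85%; headline unemployment rate ≈ 3.44%.

Labor force = 128.68 + 4.58 = 133.26 million.
Numerator = 4.58 + 2.34 + 6.44 = 13.36 million.
Denominator = 133.26 + 2.34 = 135.60 million.
Broad rate = 13.36 / 135.60 = 9.85%.
Headline unemployment rate = 4.58 / 133.26 = 3.44%.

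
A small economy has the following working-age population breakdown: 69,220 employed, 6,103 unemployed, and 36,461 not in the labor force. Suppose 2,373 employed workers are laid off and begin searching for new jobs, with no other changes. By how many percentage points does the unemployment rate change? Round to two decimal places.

Initially, labor force = 69,220 + 6,103 = 75,323, so u = 6,103/75,323 = 8.10%.
After the change, employed falls and unemployed rises by 2,373; labor force unchanged → E = 66,847, U = 8,476, labor force = 75,323.
New unemployment rate = 8,476 / 75,323 = 11.25%.
Change = 11.25% − 8.10% = +3.15 percentage points.

The unemployment rate changes by +3.15 percentage points.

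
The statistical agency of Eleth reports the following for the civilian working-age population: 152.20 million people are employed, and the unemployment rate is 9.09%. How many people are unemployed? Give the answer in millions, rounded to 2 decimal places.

Let U be the number unemployed. The labor force is E + U, and U/(E+U) = 0.0909.
So U = 0.0909 × 152.20 / (1 − 0.0909) = 13.8350 / 0.9091 ≈ 15.22 million.

About 15.22 million are unemployed.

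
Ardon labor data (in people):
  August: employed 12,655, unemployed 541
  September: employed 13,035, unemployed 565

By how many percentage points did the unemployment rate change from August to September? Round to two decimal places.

The unemployment rate changed by +0.05 percentage points.

August: labor force = 12,655 + 541 = 13,196; u = 541/13,196 = 4.10%.
September: labor force = 13,035 + 565 = 13,600; u = 565/13,600 = 4.15%.
Change = 4.15% − 4.10% = +0.05 pp.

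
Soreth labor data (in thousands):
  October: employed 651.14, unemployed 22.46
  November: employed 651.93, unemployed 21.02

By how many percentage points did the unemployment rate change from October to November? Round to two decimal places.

The unemployment rate changed by −0.21 percentage points.

October: labor force = 651.14 + 22.46 = 673.60; u = 22.46/673.60 = 3.33%.
November: labor force = 651.93 + 21.02 = 672.95; u = 21.02/672.95 = 3.12%.
Change = 3.12% − 3.33% = −0.21 pp.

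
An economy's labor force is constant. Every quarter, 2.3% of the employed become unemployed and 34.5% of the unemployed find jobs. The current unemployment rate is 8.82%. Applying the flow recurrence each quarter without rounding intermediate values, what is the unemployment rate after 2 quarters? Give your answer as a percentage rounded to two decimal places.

With a fixed labor force, u_{t+1} = u_t + s·(1−u_t) − f·u_t = u_t·(1−s−f) + s.
Here 1−s−f = 0.632 and s = 0.023.
u_1 = 0.088200 × 0.632 + 0.023 = 0.078742.
u_2 = 0.078742 × 0.632 + 0.023 = 0.072765.

Unemployment rate after two quarters ≈ 7.28%.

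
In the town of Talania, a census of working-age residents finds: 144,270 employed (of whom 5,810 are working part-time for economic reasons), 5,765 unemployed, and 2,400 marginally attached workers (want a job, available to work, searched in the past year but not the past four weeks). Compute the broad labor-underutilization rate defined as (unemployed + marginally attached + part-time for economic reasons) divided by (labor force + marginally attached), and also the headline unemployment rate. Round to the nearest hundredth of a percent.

Labor force = 144,270 + 5,765 = 150,035.
Numerator = 5,765 + 2,400 + 5,810 = 13,975.
Denominator = 150,035 + 2,400 = 152,435.
Broad rate = 13,975 / 152,435 = 9.17%.
Headline unemployment rate = 5,765 / 150,035 = 3.84%.

Broad underutilization rate ≈ 9.17%; headline unemployment rate ≈ 3.84%.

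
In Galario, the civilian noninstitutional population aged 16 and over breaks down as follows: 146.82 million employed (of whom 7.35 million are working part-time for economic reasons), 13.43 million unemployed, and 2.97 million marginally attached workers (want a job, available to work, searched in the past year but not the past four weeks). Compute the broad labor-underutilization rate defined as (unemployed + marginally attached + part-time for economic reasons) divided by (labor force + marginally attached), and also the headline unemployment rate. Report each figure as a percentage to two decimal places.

Labor force = 146.82 + 13.43 = 160.25 million.
Numerator = 13.43 + 2.97 + 7.35 = 23.75 million.
Denominator = 160.25 + 2.97 = 163.22 million.
Broad rate = 23.75 / 163.22 = 14.55%.
Headline unemployment rate = 13.43 / 160.25 = 8.38%.

Broad underutilization rate ≈ 14.55%; headline unemployment rate ≈ 8.38%.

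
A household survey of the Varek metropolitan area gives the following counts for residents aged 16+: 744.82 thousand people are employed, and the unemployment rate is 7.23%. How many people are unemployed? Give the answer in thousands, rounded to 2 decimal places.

Let U be the number unemployed. The labor force is E + U, and U/(E+U) = 0.0723.
So U = 0.0723 × 744.82 / (1 − 0.0723) = 53.8505 / 0.9277 ≈ 58.05 thousand.

About 58.05 thousand are unemployed.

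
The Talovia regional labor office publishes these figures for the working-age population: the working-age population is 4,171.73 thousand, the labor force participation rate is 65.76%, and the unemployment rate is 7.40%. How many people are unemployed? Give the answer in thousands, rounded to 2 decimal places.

Labor force = 0.6576 × 4,171.73 = 2,743.33 thousand.
Unemployed = 0.0740 × 2,743.33 ≈ 203.01 thousand.

About 203.01 thousand are unemployed.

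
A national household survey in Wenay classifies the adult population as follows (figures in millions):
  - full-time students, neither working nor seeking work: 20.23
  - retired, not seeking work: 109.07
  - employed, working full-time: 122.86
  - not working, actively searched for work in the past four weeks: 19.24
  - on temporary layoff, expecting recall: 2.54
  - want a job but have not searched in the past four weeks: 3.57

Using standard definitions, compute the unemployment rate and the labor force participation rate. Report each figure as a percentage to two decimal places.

Unemployment rate ≈ 15.06%; labor force participation rate ≈ 52.12%.

Employed = 122.86 million.
Unemployed = 19.24 + 2.54 = 21.78 million (jobless and actively searching, or on temporary layoff).
Labor force = 122.86 + 21.78 = 144.64 million.
Not in labor force = 20.23 + 109.07 + 3.57 = 132.87 million (those not working and not actively searching are outside the labor force — including those who want a job but have given up searching).
Civilian working-age population = 144.64 + 132.87 = 277.51 million.
Unemployment rate = 21.78 / 144.64 = 15.06%.
Labor force participation rate = 144.64 / 277.51 = 52.12%.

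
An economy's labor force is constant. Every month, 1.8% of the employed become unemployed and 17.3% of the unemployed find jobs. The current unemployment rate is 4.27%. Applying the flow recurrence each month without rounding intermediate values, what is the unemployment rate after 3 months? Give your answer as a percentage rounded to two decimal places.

Unemployment rate after three months ≈ 6.70%.

With a fixed labor force, u_{t+1} = u_t + s·(1−u_t) − f·u_t = u_t·(1−s−f) + s.
Here 1−s−f = 0.809 and s = 0.018.
u_1 = 0.042700 × 0.809 + 0.018 = 0.052544.
u_2 = 0.052544 × 0.809 + 0.018 = 0.060508.
u_3 = 0.060508 × 0.809 + 0.018 = 0.066951.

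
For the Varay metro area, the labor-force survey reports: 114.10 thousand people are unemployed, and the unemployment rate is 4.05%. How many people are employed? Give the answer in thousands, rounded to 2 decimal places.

Labor force = U / u = 114.10 / 0.0405 ≈ 2,817.28 thousand.
Employed = labor force − unemployed = 2,817.28 − 114.10 = 2,703.18 thousand.

About 2,703.18 thousand are employed.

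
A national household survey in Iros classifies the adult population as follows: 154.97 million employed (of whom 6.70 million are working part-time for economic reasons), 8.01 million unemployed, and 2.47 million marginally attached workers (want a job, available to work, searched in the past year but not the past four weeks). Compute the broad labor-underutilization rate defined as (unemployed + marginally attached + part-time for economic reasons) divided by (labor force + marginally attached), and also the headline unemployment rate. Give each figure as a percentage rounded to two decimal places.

Labor force = 154.97 + 8.01 = 162.98 million.
Numerator = 8.01 + 2.47 + 6.70 = 17.18 million.
Denominator = 162.98 + 2.47 = 165.45 million.
Broad rate = 17.18 / 165.45 = 10.38%.
Headline unemployment rate = 8.01 / 162.98 = 4.91%.

Broad underutilization rate ≈ 10.38%; headline unemployment rate ≈ 4.91%.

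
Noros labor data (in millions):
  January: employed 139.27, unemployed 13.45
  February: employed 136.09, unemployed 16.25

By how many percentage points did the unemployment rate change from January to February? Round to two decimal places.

January: labor force = 139.27 + 13.45 = 152.72; u = 13.45/152.72 = 8.81%.
February: labor force = 136.09 + 16.25 = 152.34; u = 16.25/152.34 = 10.67%.
Change = 10.67% − 8.81% = +1.86 pp.

The unemployment rate changed by +1.86 percentage points.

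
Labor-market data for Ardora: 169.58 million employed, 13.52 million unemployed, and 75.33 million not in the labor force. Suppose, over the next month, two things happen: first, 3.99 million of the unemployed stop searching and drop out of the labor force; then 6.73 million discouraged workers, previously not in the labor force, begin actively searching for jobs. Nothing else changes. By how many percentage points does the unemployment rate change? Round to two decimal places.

Initially, labor force = 169.58 + 13.52 = 183.10 million, so u = 13.52/183.10 = 7.38%.
After the first change, unemployed and labor force both fall by 3.99 → E = 169.58, U = 9.53, labor force = 179.11 million.
After the second change, unemployed and labor force both rise by 6.73 → E = 169.58, U = 16.26, labor force = 185.84 million.
New unemployment rate = 16.26 / 185.84 = 8.75%.
Change = 8.75% − 7.38% = +1.37 percentage points.

The unemployment rate changes by +1.37 percentage points.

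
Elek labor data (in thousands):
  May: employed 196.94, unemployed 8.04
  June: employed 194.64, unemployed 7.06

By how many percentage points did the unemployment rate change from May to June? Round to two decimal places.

May: labor force = 196.94 + 8.04 = 204.98; u = 8.04/204.98 = 3.92%.
June: labor force = 194.64 + 7.06 = 201.70; u = 7.06/201.70 = 3.50%.
Change = 3.50% − 3.92% = −0.42 pp.

The unemployment rate changed by −0.42 percentage points.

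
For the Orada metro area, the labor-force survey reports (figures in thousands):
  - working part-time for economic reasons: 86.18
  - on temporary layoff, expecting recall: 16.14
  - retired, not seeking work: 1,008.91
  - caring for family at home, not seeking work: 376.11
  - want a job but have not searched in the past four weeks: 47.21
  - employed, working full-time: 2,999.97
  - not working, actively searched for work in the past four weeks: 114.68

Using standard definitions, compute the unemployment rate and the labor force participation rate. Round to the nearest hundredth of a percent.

Employed = 86.18 + 2,999.97 = 3,086.15 thousand (anyone who worked, including part-time for economic reasons, counts as employed).
Unemployed = 16.14 + 114.68 = 130.82 thousand (jobless and actively searching, or on temporary layoff).
Labor force = 3,086.15 + 130.82 = 3,216.97 thousand.
Not in labor force = 1,008.91 + 376.11 + 47.21 = 1,432.23 thousand (those not working and not actively searching are outside the labor force — including those who want a job but have given up searching).
Civilian working-age population = 3,216.97 + 1,432.23 = 4,649.20 thousand.
Unemployment rate = 130.82 / 3,216.97 = 4.07%.
Labor force participation rate = 3,216.97 / 4,649.20 = 69.19%.

Unemployment rate ≈ 4.07%; labor force participation rate ≈ 69.19%.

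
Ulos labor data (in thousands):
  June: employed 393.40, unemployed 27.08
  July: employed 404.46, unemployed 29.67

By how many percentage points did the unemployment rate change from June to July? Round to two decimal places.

The unemployment rate changed by +0.39 percentage points.

June: labor force = 393.40 + 27.08 = 420.48; u = 27.08/420.48 = 6.44%.
July: labor force = 404.46 + 29.67 = 434.13; u = 29.67/434.13 = 6.83%.
Change = 6.83% − 6.44% = +0.39 pp.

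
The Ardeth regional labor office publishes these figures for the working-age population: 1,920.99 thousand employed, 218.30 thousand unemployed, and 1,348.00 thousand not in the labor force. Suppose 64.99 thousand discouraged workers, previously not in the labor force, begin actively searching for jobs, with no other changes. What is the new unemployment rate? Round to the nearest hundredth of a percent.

Initially, labor force = 1,920.99 + 218.30 = 2,139.29 thousand, so u = 218.30/2,139.29 = 10.20%.
After the change, unemployed and labor force both rise by 64.99 → E = 1,920.99, U = 283.29, labor force = 2,204.28 thousand.
New unemployment rate = 283.29 / 2,204.28 = 12.85%.

New unemployment rate ≈ 12.85%.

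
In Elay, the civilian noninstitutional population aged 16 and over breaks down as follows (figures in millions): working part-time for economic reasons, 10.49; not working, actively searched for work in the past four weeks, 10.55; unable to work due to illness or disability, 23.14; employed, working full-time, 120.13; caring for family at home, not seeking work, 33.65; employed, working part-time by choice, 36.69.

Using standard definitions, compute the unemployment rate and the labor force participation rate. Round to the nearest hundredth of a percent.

Employed = 10.49 + 120.13 + 36.69 = 167.31 million (anyone who worked, including part-time for economic reasons, counts as employed).
Unemployed = 10.55 million.
Labor force = 167.31 + 10.55 = 177.86 million.
Not in labor force = 23.14 + 33.65 = 56.79 million (those not working and not actively searching are outside the labor force).
Civilian working-age population = 177.86 + 56.79 = 234.65 million.
Unemployment rate = 10.55 / 177.86 = 5.93%.
Labor force participation rate = 177.86 / 234.65 = 75.80%.

Unemployment rate ≈ 5.93%; labor force participation rate ≈ 75.80%.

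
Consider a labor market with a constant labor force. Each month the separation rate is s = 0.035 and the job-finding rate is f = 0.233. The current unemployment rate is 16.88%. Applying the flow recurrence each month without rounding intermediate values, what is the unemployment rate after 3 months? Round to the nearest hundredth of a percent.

With a fixed labor force, u_{t+1} = u_t + s·(1−u_t) − f·u_t = u_t·(1−s−f) + s.
Here 1−s−f = 0.732 and s = 0.035.
u_1 = 0.168800 × 0.732 + 0.035 = 0.158562.
u_2 = 0.158562 × 0.732 + 0.035 = 0.151067.
u_3 = 0.151067 × 0.732 + 0.035 = 0.145581.

Unemployment rate after three months ≈ 14.56%.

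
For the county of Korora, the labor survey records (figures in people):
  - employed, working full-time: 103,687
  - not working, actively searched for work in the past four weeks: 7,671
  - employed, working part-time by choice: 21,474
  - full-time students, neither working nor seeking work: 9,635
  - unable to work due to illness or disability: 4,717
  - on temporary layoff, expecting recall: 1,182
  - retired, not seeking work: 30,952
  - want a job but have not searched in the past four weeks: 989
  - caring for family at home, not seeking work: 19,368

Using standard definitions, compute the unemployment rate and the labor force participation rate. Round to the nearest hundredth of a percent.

Unemployment rate ≈ 6.61%; labor force participation rate ≈ 67.12%.

Employed = 103,687 + 21,474 = 125,161.
Unemployed = 7,671 + 1,182 = 8,853 (jobless and actively searching, or on temporary layoff).
Labor force = 125,161 + 8,853 = 134,014.
Not in labor force = 9,635 + 4,717 + 30,952 + 989 + 19,368 = 65,661 (those not working and not actively searching are outside the labor force — including those who want a job but have given up searching).
Civilian working-age population = 134,014 + 65,661 = 199,675.
Unemployment rate = 8,853 / 134,014 = 6.61%.
Labor force participation rate = 134,014 / 199,675 = 67.12%.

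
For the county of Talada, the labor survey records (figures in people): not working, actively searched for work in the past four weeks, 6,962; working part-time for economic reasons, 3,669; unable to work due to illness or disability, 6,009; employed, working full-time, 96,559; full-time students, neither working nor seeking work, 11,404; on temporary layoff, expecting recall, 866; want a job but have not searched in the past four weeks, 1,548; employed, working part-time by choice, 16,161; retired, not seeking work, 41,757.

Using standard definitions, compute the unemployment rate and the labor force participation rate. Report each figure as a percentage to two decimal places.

Unemployment rate ≈ 6.30%; labor force participation rate ≈ 67.17%.

Employed = 3,669 + 96,559 + 16,161 = 116,389 (anyone who worked, including part-time for economic reasons, counts as employed).
Unemployed = 6,962 + 866 = 7,828 (jobless and actively searching, or on temporary layoff).
Labor force = 116,389 + 7,828 = 124,217.
Not in labor force = 6,009 + 11,404 + 1,548 + 41,757 = 60,718 (those not working and not actively searching are outside the labor force — including those who want a job but have given up searching).
Civilian working-age population = 124,217 + 60,718 = 184,935.
Unemployment rate = 7,828 / 124,217 = 6.30%.
Labor force participation rate = 124,217 / 184,935 = 67.17%.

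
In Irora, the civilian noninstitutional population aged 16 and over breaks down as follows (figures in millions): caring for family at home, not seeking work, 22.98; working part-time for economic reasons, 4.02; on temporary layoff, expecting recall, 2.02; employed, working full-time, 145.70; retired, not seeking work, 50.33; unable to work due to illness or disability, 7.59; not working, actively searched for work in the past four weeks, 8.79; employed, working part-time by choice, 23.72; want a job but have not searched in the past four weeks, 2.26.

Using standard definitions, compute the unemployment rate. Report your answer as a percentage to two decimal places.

Unemployment rate ≈ 5.87%.

Employed = 4.02 + 145.70 + 23.72 = 173.44 million (anyone who worked, including part-time for economic reasons, counts as employed).
Unemployed = 2.02 + 8.79 = 10.81 million (jobless and actively searching, or on temporary layoff).
Labor force = 173.44 + 10.81 = 184.25 million.
Unemployment rate = 10.81 / 184.25 = 5.87%.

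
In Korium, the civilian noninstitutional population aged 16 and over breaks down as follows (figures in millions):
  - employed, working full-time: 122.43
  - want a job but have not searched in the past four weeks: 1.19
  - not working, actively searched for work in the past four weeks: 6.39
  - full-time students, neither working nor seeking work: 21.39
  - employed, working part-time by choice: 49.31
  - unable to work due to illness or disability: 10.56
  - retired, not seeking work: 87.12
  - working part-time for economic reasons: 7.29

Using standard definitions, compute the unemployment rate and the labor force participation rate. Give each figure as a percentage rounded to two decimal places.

Employed = 122.43 + 49.31 + 7.29 = 179.03 million (anyone who worked, including part-time for economic reasons, counts as employed).
Unemployed = 6.39 million.
Labor force = 179.03 + 6.39 = 185.42 million.
Not in labor force = 1.19 + 21.39 + 10.56 + 87.12 = 120.26 million (those not working and not actively searching are outside the labor force — including those who want a job but have given up searching).
Civilian working-age population = 185.42 + 120.26 = 305.68 million.
Unemployment rate = 6.39 / 185.42 = 3.45%.
Labor force participation rate = 185.42 / 305.68 = 60.66%.

Unemployment rate ≈ 3.45%; labor force participation rate ≈ 60.66%.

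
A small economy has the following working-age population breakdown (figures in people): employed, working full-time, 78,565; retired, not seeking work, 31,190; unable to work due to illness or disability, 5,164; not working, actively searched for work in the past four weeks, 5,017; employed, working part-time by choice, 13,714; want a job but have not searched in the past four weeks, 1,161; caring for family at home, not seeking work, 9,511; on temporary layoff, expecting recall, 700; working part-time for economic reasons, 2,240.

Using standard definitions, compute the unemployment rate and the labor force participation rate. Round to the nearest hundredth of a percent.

Employed = 78,565 + 13,714 + 2,240 = 94,519 (anyone who worked, including part-time for economic reasons, counts as employed).
Unemployed = 5,017 + 700 = 5,717 (jobless and actively searching, or on temporary layoff).
Labor force = 94,519 + 5,717 = 100,236.
Not in labor force = 31,190 + 5,164 + 1,161 + 9,511 = 47,026 (those not working and not actively searching are outside the labor force — including those who want a job but have given up searching).
Civilian working-age population = 100,236 + 47,026 = 147,262.
Unemployment rate = 5,717 / 100,236 = 5.70%.
Labor force participation rate = 100,236 / 147,262 = 68.07%.

Unemployment rate ≈ 5.70%; labor force participation rate ≈ 68.07%.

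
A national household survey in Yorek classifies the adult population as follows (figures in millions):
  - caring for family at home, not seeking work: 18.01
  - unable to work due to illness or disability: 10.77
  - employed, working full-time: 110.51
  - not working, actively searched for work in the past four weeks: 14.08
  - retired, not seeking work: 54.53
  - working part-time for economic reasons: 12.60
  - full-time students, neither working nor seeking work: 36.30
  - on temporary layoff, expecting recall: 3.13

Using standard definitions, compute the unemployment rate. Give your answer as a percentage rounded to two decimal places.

Employed = 110.51 + 12.60 = 123.11 million (anyone who worked, including part-time for economic reasons, counts as employed).
Unemployed = 14.08 + 3.13 = 17.21 million (jobless and actively searching, or on temporary layoff).
Labor force = 123.11 + 17.21 = 140.32 million.
Unemployment rate = 17.21 / 140.32 = 12.26%.

Unemployment rate ≈ 12.26%.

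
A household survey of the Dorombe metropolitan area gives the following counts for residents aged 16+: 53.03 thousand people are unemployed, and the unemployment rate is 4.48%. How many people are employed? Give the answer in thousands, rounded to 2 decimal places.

Labor force = U / u = 53.03 / 0.0448 ≈ 1,183.71 thousand.
Employed = labor force − unemployed = 1,183.71 − 53.03 = 1,130.68 thousand.

About 1,130.68 thousand are employed.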